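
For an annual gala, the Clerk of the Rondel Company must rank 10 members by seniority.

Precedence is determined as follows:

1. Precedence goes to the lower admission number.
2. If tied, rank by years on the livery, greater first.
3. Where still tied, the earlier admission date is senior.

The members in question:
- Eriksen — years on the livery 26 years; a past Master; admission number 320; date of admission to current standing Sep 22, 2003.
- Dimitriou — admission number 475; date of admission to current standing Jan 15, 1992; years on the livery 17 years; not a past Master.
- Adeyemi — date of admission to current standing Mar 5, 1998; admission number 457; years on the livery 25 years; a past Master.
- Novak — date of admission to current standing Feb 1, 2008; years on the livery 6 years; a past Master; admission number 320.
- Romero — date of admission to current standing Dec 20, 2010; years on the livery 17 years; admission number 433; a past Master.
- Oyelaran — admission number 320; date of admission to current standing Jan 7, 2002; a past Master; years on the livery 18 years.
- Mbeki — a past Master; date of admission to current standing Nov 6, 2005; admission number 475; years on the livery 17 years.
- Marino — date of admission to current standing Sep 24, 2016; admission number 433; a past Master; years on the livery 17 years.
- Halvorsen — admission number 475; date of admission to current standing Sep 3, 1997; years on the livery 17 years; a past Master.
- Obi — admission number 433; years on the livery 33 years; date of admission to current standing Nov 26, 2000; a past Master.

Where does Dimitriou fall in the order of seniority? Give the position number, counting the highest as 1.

8

By admission number (lower first): Eriksen, Oyelaran and Novak (each 320); then Obi, Romero and Marino (each 433); then Adeyemi (457); then Dimitriou, Halvorsen and Mbeki (each 475).
Among Eriksen, Oyelaran and Novak, by years on the livery (higher first): Eriksen (26 years) before Oyelaran (18 years) before Novak (6 years).
Among Obi, Romero and Marino, by years on the livery (higher first): Obi (33 years) before Romero and Marino (17 years).
Among Romero and Marino, by date of admission to current standing (earlier first): Romero (Dec 20, 2010) before Marino (Sep 24, 2016).
Dimitriou, Halvorsen and Mbeki all have years on the livery 17 years, so the next rule applies.
Among Dimitriou, Halvorsen and Mbeki, by date of admission to current standing (earlier first): Dimitriou (Jan 15, 1992) before Halvorsen (Sep 3, 1997) before Mbeki (Nov 6, 2005).
Order: Eriksen, Oyelaran, Novak, Obi, Romero, Marino, Adeyemi, Dimitriou, Halvorsen, Mbeki. So position 8.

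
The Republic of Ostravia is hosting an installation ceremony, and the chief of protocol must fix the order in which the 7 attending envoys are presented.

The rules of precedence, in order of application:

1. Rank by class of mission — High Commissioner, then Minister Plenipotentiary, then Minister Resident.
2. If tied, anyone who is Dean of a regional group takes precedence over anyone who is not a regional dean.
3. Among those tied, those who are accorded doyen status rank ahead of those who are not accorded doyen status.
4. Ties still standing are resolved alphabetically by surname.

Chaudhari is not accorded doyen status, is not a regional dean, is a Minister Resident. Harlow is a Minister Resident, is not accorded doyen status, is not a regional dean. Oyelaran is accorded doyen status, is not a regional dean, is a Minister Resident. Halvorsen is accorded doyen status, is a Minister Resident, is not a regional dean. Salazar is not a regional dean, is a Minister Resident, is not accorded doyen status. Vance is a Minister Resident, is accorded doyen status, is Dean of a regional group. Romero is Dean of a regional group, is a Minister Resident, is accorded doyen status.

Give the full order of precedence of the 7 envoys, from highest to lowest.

By class of mission: Romero, Vance, Halvorsen, Oyelaran, Chaudhari, Harlow and Salazar (Minister Resident).
Among Romero, Vance, Halvorsen, Oyelaran, Chaudhari, Harlow and Salazar, Dean of a regional group before not a regional dean: Romero and Vance (Dean of a regional group) before Halvorsen, Oyelaran, Chaudhari, Harlow and Salazar (not a regional dean).
Romero and Vance are each accorded doyen status, so the next rule applies.
Among Romero and Vance, alphabetically by surname: Romero before Vance.
Among Halvorsen, Oyelaran, Chaudhari, Harlow and Salazar, accorded doyen status before not accorded doyen status: Halvorsen and Oyelaran (accorded doyen status) before Chaudhari, Harlow and Salazar (not accorded doyen status).
Among Halvorsen and Oyelaran, alphabetically by surname: Halvorsen before Oyelaran.
Among Chaudhari, Harlow and Salazar, alphabetically by surname: Chaudhari before Harlow before Salazar.
Full order: Romero, Vance, Halvorsen, Oyelaran, Chaudhari, Harlow, Salazar.

Romero, Vance, Halvorsen, Oyelaran, Chaudhari, Harlow, Salazar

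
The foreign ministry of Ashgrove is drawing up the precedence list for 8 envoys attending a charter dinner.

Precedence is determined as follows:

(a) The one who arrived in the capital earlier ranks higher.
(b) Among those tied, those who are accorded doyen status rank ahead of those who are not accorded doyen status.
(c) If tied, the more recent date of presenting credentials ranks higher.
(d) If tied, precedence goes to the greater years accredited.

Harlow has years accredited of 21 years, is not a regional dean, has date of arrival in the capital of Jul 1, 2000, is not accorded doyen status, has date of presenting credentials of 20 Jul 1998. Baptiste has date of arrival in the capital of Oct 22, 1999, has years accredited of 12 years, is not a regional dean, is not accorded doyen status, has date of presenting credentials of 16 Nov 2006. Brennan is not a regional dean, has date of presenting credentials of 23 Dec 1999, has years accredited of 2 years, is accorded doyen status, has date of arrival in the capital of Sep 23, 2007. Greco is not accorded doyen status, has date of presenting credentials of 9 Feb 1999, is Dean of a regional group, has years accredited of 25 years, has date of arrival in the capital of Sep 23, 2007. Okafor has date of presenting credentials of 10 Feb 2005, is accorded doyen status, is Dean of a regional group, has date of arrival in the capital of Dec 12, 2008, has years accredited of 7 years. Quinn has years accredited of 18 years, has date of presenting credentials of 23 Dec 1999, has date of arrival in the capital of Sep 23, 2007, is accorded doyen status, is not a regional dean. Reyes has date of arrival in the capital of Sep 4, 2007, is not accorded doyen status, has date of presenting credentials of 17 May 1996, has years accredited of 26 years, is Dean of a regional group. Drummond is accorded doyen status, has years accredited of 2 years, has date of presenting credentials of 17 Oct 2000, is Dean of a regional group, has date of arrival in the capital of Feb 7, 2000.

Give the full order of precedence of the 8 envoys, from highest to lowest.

By date of arrival in the capital (earlier first): Baptiste (Oct 22, 1999); then Drummond (Feb 7, 2000); then Harlow (Jul 1, 2000); then Reyes (Sep 4, 2007); then Quinn, Brennan and Greco (each Sep 23, 2007); then Okafor (Dec 12, 2008).
Among Quinn, Brennan and Greco, accorded doyen status before not accorded doyen status: Quinn and Brennan (accorded doyen status) before Greco (not accorded doyen status).
Quinn and Brennan both have date of presenting credentials 23 Dec 1999, so the next rule applies.
Among Quinn and Brennan, by years accredited (higher first): Quinn (18 years) before Brennan (2 years).
Full order: Baptiste, Drummond, Harlow, Reyes, Quinn, Brennan, Greco, Okafor.

Baptiste, Drummond, Harlow, Reyes, Quinn, Brennan, Greco, Okafor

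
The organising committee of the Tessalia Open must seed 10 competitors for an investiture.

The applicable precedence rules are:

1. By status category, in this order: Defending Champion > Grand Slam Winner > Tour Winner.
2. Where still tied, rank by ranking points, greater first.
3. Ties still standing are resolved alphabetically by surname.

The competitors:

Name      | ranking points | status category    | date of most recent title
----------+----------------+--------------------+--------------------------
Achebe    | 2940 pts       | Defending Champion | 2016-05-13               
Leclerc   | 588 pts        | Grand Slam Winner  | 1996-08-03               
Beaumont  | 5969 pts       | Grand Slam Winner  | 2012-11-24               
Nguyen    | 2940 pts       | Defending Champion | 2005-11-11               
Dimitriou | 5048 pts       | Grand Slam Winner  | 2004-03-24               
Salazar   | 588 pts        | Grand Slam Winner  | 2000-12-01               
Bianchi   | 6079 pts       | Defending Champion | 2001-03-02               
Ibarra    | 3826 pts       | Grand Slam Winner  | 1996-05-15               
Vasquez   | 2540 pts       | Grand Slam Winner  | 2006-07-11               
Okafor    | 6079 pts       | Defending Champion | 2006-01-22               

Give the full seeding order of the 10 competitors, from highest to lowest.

Bianchi, Okafor, Achebe, Nguyen, Beaumont, Dimitriou, Ibarra, Vasquez, Leclerc, Salazar

By status category: Bianchi, Okafor, Achebe and Nguyen (Defending Champion); then Beaumont, Dimitriou, Ibarra, Vasquez, Leclerc and Salazar (Grand Slam Winner).
Among Bianchi, Okafor, Achebe and Nguyen, by ranking points (higher first): Bianchi and Okafor (6079 pts) before Achebe and Nguyen (2940 pts).
Among Bianchi and Okafor, alphabetically by surname: Bianchi before Okafor.
Among Achebe and Nguyen, alphabetically by surname: Achebe before Nguyen.
Among Beaumont, Dimitriou, Ibarra, Vasquez, Leclerc and Salazar, by ranking points (higher first): Beaumont (5969 pts) before Dimitriou (5048 pts) before Ibarra (3826 pts) before Vasquez (2540 pts) before Leclerc and Salazar (588 pts).
Among Leclerc and Salazar, alphabetically by surname: Leclerc before Salazar.
Full order: Bianchi, Okafor, Achebe, Nguyen, Beaumont, Dimitriou, Ibarra, Vasquez, Leclerc, Salazar.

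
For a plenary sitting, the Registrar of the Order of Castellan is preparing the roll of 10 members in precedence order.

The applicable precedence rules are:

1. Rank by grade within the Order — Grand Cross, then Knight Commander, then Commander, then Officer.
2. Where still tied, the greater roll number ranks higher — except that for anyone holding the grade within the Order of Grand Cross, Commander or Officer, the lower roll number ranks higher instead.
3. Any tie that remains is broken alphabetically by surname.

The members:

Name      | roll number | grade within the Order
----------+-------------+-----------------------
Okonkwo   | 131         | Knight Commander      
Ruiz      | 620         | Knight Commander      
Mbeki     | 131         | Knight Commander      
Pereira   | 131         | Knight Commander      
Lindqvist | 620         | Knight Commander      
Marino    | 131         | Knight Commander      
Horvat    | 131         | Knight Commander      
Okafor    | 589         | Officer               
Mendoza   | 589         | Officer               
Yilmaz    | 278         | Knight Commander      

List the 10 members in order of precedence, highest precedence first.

Lindqvist, Ruiz, Yilmaz, Horvat, Marino, Mbeki, Okonkwo, Pereira, Mendoza, Okafor

By grade within the Order: Lindqvist, Ruiz, Yilmaz, Horvat, Marino, Mbeki, Okonkwo and Pereira (Knight Commander); then Mendoza and Okafor (Officer).
Among Lindqvist, Ruiz, Yilmaz, Horvat, Marino, Mbeki, Okonkwo and Pereira, by roll number (higher first): Lindqvist and Ruiz (620) before Yilmaz (278) before Horvat, Marino, Mbeki, Okonkwo and Pereira (131).
Among Lindqvist and Ruiz, alphabetically by surname: Lindqvist before Ruiz.
Among Horvat, Marino, Mbeki, Okonkwo and Pereira, alphabetically by surname: Horvat before Marino before Mbeki before Okonkwo before Pereira.
Mendoza and Okafor both have roll number 589, so the next rule applies.
Among Mendoza and Okafor, alphabetically by surname: Mendoza before Okafor.
Full order: Lindqvist, Ruiz, Yilmaz, Horvat, Marino, Mbeki, Okonkwo, Pereira, Mendoza, Okafor.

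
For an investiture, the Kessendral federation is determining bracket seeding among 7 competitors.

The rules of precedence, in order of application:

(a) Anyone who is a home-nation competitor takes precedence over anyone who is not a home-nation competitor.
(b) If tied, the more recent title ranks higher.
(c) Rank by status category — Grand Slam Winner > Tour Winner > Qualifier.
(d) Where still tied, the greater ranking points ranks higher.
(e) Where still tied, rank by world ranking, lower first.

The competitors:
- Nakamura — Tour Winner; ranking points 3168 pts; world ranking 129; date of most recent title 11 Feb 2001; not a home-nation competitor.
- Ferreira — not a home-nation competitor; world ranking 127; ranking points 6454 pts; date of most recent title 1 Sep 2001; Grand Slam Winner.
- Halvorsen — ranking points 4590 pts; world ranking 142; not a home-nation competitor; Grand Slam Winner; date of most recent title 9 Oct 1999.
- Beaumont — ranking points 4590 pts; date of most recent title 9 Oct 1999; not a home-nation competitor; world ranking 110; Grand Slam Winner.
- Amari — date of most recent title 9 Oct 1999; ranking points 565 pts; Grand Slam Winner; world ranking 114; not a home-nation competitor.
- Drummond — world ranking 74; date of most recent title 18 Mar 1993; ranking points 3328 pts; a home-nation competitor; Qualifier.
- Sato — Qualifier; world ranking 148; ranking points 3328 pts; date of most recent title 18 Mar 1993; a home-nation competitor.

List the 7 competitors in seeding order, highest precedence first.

Drummond, Sato, Ferreira, Nakamura, Beaumont, Halvorsen, Amari

By the first rule: Drummond and Sato (both a home-nation competitor); then Ferreira, Nakamura, Beaumont, Halvorsen and Amari (each not a home-nation competitor).
Drummond and Sato both have date of most recent title 18 Mar 1993, so the next rule applies.
Drummond and Sato are each Qualifier, so the next rule applies.
Drummond and Sato both have ranking points 3328 pts, so the next rule applies.
Among Drummond and Sato, by world ranking (lower first): Drummond (74) before Sato (148).
Among Ferreira, Nakamura, Beaumont, Halvorsen and Amari, by date of most recent title (later first): Ferreira (1 Sep 2001) before Nakamura (11 Feb 2001) before Beaumont, Halvorsen and Amari (9 Oct 1999).
Beaumont, Halvorsen and Amari are each Grand Slam Winner, so the next rule applies.
Among Beaumont, Halvorsen and Amari, by ranking points (higher first): Beaumont and Halvorsen (4590 pts) before Amari (565 pts).
Among Beaumont and Halvorsen, by world ranking (lower first): Beaumont (110) before Halvorsen (142).
Full order: Drummond, Sato, Ferreira, Nakamura, Beaumont, Halvorsen, Amari.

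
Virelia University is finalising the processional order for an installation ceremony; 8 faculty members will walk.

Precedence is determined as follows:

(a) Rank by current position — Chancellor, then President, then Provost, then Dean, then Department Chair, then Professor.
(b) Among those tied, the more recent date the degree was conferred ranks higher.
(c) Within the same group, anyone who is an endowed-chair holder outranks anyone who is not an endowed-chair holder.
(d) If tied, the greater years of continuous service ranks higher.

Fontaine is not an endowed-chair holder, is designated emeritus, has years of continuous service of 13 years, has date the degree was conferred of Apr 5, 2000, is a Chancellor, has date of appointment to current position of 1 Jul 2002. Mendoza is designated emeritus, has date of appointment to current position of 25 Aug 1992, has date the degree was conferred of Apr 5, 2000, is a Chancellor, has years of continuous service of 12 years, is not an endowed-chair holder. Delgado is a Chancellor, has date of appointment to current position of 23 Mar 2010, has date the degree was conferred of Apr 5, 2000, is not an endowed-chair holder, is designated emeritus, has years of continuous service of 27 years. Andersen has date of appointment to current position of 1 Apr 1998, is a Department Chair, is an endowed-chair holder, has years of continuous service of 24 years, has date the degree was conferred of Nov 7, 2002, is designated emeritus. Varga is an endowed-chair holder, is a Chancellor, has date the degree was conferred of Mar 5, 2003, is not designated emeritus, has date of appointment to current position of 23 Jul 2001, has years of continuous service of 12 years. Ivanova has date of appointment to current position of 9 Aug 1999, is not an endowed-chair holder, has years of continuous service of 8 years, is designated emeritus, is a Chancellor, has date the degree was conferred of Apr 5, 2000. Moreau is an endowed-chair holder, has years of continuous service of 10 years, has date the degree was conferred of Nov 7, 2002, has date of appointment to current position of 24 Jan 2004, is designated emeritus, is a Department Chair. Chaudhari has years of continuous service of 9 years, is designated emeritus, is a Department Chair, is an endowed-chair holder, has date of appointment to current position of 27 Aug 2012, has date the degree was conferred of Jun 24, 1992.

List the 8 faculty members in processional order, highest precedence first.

By current position: Varga, Delgado, Fontaine, Mendoza and Ivanova (Chancellor); then Andersen, Moreau and Chaudhari (Department Chair).
Among Varga, Delgado, Fontaine, Mendoza and Ivanova, by date the degree was conferred (later first): Varga (Mar 5, 2003) before Delgado, Fontaine, Mendoza and Ivanova (Apr 5, 2000).
Delgado, Fontaine, Mendoza and Ivanova are each not an endowed-chair holder, so the next rule applies.
Among Delgado, Fontaine, Mendoza and Ivanova, by years of continuous service (higher first): Delgado (27 years) before Fontaine (13 years) before Mendoza (12 years) before Ivanova (8 years).
Among Andersen, Moreau and Chaudhari, by date the degree was conferred (later first): Andersen and Moreau (Nov 7, 2002) before Chaudhari (Jun 24, 1992).
Andersen and Moreau are each an endowed-chair holder, so the next rule applies.
Among Andersen and Moreau, by years of continuous service (higher first): Andersen (24 years) before Moreau (10 years).
Full order: Varga, Delgado, Fontaine, Mendoza, Ivanova, Andersen, Moreau, Chaudhari.

Varga, Delgado, Fontaine, Mendoza, Ivanova, Andersen, Moreau, Chaudhari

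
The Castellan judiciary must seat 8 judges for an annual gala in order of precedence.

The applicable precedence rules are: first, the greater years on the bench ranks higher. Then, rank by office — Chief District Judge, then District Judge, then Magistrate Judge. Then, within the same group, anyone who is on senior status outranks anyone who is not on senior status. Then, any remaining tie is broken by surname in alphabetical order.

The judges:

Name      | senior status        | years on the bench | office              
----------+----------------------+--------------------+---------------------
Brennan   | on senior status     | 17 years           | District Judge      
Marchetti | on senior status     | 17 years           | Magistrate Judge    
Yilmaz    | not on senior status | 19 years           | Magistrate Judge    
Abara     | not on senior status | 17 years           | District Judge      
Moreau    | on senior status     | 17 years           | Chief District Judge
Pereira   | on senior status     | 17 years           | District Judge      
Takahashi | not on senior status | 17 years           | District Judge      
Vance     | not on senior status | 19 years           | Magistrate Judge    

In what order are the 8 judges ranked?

By years on the bench (higher first): Vance and Yilmaz (both 19 years); then Moreau, Brennan, Pereira, Abara, Takahashi and Marchetti (each 17 years).
Vance and Yilmaz are each Magistrate Judge, so the next rule applies.
Vance and Yilmaz are each not on senior status, so the next rule applies.
Among Vance and Yilmaz, alphabetically by surname: Vance before Yilmaz.
Among Moreau, Brennan, Pereira, Abara, Takahashi and Marchetti, by office: Moreau (Chief District Judge) before Brennan, Pereira, Abara and Takahashi (District Judge) before Marchetti (Magistrate Judge).
Among Brennan, Pereira, Abara and Takahashi, on senior status before not on senior status: Brennan and Pereira (on senior status) before Abara and Takahashi (not on senior status).
Among Brennan and Pereira, alphabetically by surname: Brennan before Pereira.
Among Abara and Takahashi, alphabetically by surname: Abara before Takahashi.
Full order: Vance, Yilmaz, Moreau, Brennan, Pereira, Abara, Takahashi, Marchetti.

Vance, Yilmaz, Moreau, Brennan, Pereira, Abara, Takahashi, Marchetti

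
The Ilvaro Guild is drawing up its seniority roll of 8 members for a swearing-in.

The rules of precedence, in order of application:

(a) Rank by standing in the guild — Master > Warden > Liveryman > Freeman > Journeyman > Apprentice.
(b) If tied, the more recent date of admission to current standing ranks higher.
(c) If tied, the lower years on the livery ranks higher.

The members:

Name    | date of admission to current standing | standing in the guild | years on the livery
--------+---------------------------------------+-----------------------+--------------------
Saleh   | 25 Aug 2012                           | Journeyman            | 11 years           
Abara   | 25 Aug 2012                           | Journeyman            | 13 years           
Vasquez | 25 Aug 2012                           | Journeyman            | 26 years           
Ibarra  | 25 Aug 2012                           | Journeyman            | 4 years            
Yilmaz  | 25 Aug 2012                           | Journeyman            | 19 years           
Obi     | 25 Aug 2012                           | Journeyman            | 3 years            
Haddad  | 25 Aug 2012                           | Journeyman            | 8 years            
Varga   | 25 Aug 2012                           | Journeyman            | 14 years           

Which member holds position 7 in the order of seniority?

Yilmaz

By standing in the guild: Obi, Ibarra, Haddad, Saleh, Abara, Varga, Yilmaz and Vasquez (Journeyman).
Obi, Ibarra, Haddad, Saleh, Abara, Varga, Yilmaz and Vasquez all have date of admission to current standing 25 Aug 2012, so the next rule applies.
Among Obi, Ibarra, Haddad, Saleh, Abara, Varga, Yilmaz and Vasquez, by years on the livery (lower first): Obi (3 years) before Ibarra (4 years) before Haddad (8 years) before Saleh (11 years) before Abara (13 years) before Varga (14 years) before Yilmaz (19 years) before Vasquez (26 years).
Order: Obi, Ibarra, Haddad, Saleh, Abara, Varga, Yilmaz, Vasquez.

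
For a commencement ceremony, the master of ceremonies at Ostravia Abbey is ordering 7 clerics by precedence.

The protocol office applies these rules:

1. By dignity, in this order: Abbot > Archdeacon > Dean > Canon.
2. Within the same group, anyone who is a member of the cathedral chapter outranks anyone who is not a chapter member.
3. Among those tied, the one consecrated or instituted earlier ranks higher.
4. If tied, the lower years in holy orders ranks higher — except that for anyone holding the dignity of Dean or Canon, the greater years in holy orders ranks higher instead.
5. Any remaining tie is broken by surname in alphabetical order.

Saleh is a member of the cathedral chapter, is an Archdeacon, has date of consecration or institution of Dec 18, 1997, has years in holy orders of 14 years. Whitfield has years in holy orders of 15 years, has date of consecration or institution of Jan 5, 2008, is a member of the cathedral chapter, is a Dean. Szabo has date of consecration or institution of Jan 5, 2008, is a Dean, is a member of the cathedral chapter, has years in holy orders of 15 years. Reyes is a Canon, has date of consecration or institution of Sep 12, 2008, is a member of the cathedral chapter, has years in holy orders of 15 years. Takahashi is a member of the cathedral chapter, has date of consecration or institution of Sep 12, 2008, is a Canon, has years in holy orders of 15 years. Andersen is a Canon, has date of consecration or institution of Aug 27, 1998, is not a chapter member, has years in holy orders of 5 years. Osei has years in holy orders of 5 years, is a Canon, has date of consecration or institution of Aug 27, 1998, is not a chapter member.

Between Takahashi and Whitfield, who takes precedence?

Whitfield

By dignity: Saleh (Archdeacon); then Szabo and Whitfield (Dean); then Reyes, Takahashi, Andersen and Osei (Canon).
Szabo and Whitfield are each a member of the cathedral chapter, so the next rule applies.
Szabo and Whitfield both have date of consecration or institution Jan 5, 2008, so the next rule applies.
Szabo and Whitfield both have years in holy orders 15 years, so the next rule applies.
Among Szabo and Whitfield, alphabetically by surname: Szabo before Whitfield.
Among Reyes, Takahashi, Andersen and Osei, a member of the cathedral chapter before not a chapter member: Reyes and Takahashi (a member of the cathedral chapter) before Andersen and Osei (not a chapter member).
Reyes and Takahashi both have date of consecration or institution Sep 12, 2008, so the next rule applies.
Reyes and Takahashi both have years in holy orders 15 years, so the next rule applies.
Among Reyes and Takahashi, alphabetically by surname: Reyes before Takahashi.
Andersen and Osei both have date of consecration or institution Aug 27, 1998, so the next rule applies.
Andersen and Osei both have years in holy orders 5 years, so the next rule applies.
Among Andersen and Osei, alphabetically by surname: Andersen before Osei.
So Whitfield takes precedence.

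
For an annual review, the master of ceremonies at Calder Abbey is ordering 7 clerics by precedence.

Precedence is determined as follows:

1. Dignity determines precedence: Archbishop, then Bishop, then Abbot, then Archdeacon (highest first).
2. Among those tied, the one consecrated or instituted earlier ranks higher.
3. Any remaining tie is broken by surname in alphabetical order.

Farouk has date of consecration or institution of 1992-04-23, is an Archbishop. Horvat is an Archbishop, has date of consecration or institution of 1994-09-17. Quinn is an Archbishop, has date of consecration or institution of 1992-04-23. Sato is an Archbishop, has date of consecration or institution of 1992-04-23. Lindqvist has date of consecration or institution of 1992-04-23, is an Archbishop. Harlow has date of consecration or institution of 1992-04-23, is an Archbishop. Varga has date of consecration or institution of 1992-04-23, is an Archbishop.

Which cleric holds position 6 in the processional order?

By dignity: Farouk, Harlow, Lindqvist, Quinn, Sato, Varga and Horvat (Archbishop).
Among Farouk, Harlow, Lindqvist, Quinn, Sato, Varga and Horvat, by date of consecration or institution (earlier first): Farouk, Harlow, Lindqvist, Quinn, Sato and Varga (1992-04-23) before Horvat (1994-09-17).
Among Farouk, Harlow, Lindqvist, Quinn, Sato and Varga, alphabetically by surname: Farouk before Harlow before Lindqvist before Quinn before Sato before Varga.
Order: Farouk, Harlow, Lindqvist, Quinn, Sato, Varga, Horvat.

Varga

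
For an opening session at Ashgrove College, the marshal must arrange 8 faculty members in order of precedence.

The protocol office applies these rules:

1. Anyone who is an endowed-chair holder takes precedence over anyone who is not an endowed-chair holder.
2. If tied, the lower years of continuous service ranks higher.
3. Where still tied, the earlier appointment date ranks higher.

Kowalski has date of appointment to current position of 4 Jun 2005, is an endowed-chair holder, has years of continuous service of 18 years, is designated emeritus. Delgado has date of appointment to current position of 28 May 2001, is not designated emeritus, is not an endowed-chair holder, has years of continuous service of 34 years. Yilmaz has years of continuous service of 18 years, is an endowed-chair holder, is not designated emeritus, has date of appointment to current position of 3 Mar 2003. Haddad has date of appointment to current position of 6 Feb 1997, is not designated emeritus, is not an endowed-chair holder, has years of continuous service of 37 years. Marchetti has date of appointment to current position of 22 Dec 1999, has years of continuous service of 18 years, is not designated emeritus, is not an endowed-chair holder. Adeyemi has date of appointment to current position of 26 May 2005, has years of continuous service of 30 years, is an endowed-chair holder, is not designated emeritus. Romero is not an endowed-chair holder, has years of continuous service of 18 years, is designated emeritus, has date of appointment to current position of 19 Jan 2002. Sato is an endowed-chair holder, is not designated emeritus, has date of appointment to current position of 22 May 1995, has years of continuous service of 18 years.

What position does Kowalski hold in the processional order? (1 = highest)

3

By the first rule: Sato, Yilmaz, Kowalski and Adeyemi (each an endowed-chair holder); then Marchetti, Romero, Delgado and Haddad (each not an endowed-chair holder).
Among Sato, Yilmaz, Kowalski and Adeyemi, by years of continuous service (lower first): Sato, Yilmaz and Kowalski (18 years) before Adeyemi (30 years).
Among Sato, Yilmaz and Kowalski, by date of appointment to current position (earlier first): Sato (22 May 1995) before Yilmaz (3 Mar 2003) before Kowalski (4 Jun 2005).
Among Marchetti, Romero, Delgado and Haddad, by years of continuous service (lower first): Marchetti and Romero (18 years) before Delgado (34 years) before Haddad (37 years).
Among Marchetti and Romero, by date of appointment to current position (earlier first): Marchetti (22 Dec 1999) before Romero (19 Jan 2002).
Order: Sato, Yilmaz, Kowalski, Adeyemi, Marchetti, Romero, Delgado, Haddad. So position 3.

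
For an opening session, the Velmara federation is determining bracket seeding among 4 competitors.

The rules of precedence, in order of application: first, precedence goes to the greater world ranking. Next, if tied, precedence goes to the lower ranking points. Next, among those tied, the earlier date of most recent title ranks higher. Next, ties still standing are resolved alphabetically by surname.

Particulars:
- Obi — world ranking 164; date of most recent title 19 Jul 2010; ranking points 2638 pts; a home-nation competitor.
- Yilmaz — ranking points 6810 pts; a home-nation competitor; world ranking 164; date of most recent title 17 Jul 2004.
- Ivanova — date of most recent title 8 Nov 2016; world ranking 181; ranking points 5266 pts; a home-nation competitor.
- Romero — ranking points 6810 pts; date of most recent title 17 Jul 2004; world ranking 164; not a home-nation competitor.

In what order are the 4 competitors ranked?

By world ranking (higher first): Ivanova (181); then Obi, Romero and Yilmaz (each 164).
Among Obi, Romero and Yilmaz, by ranking points (lower first): Obi (2638 pts) before Romero and Yilmaz (6810 pts).
Romero and Yilmaz both have date of most recent title 17 Jul 2004, so the next rule applies.
Among Romero and Yilmaz, alphabetically by surname: Romero before Yilmaz.
Full order: Ivanova, Obi, Romero, Yilmaz.

Ivanova, Obi, Romero, Yilmaz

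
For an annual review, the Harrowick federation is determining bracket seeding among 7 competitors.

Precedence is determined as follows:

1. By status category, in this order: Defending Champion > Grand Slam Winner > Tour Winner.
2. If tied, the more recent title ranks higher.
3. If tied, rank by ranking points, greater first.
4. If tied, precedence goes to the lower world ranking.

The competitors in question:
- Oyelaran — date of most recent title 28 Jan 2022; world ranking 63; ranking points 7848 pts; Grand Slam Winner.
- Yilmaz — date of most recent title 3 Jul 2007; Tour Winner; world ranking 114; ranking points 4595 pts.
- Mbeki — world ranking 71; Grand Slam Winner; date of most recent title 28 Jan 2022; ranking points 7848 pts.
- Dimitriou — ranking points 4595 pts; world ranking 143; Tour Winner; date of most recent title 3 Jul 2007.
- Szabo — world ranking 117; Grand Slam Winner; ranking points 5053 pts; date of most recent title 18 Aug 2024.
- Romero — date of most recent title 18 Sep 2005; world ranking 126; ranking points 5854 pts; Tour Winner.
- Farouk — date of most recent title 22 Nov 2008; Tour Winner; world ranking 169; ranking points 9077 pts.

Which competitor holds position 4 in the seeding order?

By status category: Szabo, Oyelaran and Mbeki (Grand Slam Winner); then Farouk, Yilmaz, Dimitriou and Romero (Tour Winner).
Among Szabo, Oyelaran and Mbeki, by date of most recent title (later first): Szabo (18 Aug 2024) before Oyelaran and Mbeki (28 Jan 2022).
Oyelaran and Mbeki both have ranking points 7848 pts, so the next rule applies.
Among Oyelaran and Mbeki, by world ranking (lower first): Oyelaran (63) before Mbeki (71).
Among Farouk, Yilmaz, Dimitriou and Romero, by date of most recent title (later first): Farouk (22 Nov 2008) before Yilmaz and Dimitriou (3 Jul 2007) before Romero (18 Sep 2005).
Yilmaz and Dimitriou both have ranking points 4595 pts, so the next rule applies.
Among Yilmaz and Dimitriou, by world ranking (lower first): Yilmaz (114) before Dimitriou (143).
Order: Szabo, Oyelaran, Mbeki, Farouk, Yilmaz, Dimitriou, Romero.

Farouk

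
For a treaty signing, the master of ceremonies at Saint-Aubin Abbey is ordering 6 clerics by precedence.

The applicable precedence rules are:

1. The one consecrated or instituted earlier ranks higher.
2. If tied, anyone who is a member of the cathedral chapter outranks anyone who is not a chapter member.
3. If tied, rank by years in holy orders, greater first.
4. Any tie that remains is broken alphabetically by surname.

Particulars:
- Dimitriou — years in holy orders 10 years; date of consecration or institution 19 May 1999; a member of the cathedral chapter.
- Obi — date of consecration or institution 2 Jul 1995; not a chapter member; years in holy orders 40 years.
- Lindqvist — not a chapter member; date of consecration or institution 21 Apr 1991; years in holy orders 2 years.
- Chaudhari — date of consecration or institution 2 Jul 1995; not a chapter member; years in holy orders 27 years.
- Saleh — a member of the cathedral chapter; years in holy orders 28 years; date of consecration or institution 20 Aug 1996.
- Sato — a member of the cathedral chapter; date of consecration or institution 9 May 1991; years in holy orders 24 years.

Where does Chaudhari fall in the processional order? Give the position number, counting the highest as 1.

4

By date of consecration or institution (earlier first): Lindqvist (21 Apr 1991); then Sato (9 May 1991); then Obi and Chaudhari (both 2 Jul 1995); then Saleh (20 Aug 1996); then Dimitriou (19 May 1999).
Obi and Chaudhari are each not a chapter member, so the next rule applies.
Among Obi and Chaudhari, by years in holy orders (higher first): Obi (40 years) before Chaudhari (27 years).
Order: Lindqvist, Sato, Obi, Chaudhari, Saleh, Dimitriou. So position 4.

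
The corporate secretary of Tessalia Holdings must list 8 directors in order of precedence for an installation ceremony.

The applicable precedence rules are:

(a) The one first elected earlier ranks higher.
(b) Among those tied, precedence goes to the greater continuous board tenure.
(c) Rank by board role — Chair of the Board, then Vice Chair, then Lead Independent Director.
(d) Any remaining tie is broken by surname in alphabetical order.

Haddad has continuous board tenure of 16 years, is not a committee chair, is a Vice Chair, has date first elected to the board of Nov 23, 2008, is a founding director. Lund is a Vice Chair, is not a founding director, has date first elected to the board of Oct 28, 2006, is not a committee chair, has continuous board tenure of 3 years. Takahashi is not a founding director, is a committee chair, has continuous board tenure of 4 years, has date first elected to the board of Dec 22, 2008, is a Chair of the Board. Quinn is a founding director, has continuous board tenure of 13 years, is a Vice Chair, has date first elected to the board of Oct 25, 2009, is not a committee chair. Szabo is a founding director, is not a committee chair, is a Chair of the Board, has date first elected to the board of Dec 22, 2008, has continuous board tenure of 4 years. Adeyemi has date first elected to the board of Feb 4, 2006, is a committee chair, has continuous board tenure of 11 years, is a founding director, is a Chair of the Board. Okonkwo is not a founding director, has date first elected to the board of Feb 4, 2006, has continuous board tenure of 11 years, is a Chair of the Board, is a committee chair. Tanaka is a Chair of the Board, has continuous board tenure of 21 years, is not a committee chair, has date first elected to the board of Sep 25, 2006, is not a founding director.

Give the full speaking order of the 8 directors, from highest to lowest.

Adeyemi, Okonkwo, Tanaka, Lund, Haddad, Szabo, Takahashi, Quinn

By date first elected to the board (earlier first): Adeyemi and Okonkwo (both Feb 4, 2006); then Tanaka (Sep 25, 2006); then Lund (Oct 28, 2006); then Haddad (Nov 23, 2008); then Szabo and Takahashi (both Dec 22, 2008); then Quinn (Oct 25, 2009).
Adeyemi and Okonkwo both have continuous board tenure 11 years, so the next rule applies.
Adeyemi and Okonkwo are each Chair of the Board, so the next rule applies.
Among Adeyemi and Okonkwo, alphabetically by surname: Adeyemi before Okonkwo.
Szabo and Takahashi both have continuous board tenure 4 years, so the next rule applies.
Szabo and Takahashi are each Chair of the Board, so the next rule applies.
Among Szabo and Takahashi, alphabetically by surname: Szabo before Takahashi.
Full order: Adeyemi, Okonkwo, Tanaka, Lund, Haddad, Szabo, Takahashi, Quinn.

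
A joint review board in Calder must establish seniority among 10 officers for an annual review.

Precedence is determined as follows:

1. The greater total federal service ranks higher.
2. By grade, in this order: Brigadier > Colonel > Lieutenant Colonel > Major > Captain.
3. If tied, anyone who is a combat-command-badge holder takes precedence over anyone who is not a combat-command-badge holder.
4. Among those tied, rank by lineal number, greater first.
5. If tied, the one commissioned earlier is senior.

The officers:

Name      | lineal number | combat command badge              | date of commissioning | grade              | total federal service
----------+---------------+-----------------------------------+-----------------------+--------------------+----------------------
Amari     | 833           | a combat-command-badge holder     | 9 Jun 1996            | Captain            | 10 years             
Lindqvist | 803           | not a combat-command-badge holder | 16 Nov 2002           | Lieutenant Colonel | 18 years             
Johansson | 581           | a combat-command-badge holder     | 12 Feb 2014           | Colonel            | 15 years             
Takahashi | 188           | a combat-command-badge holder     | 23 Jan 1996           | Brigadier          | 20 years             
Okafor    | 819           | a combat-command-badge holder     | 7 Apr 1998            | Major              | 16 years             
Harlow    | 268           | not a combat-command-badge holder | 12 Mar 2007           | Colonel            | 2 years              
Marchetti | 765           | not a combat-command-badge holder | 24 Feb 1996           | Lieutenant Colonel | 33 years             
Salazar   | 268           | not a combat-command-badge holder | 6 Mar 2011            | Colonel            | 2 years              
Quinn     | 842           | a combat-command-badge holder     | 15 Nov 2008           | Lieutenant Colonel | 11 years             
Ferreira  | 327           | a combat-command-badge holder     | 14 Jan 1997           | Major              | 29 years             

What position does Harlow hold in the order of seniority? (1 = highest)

9

By total federal service (higher first): Marchetti (33 years); then Ferreira (29 years); then Takahashi (20 years); then Lindqvist (18 years); then Okafor (16 years); then Johansson (15 years); then Quinn (11 years); then Amari (10 years); then Harlow and Salazar (both 2 years).
Harlow and Salazar are each Colonel, so the next rule applies.
Harlow and Salazar are each not a combat-command-badge holder, so the next rule applies.
Harlow and Salazar both have lineal number 268, so the next rule applies.
Among Harlow and Salazar, by date of commissioning (earlier first): Harlow (12 Mar 2007) before Salazar (6 Mar 2011).
Order: Marchetti, Ferreira, Takahashi, Lindqvist, Okafor, Johansson, Quinn, Amari, Harlow, Salazar. So position 9.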